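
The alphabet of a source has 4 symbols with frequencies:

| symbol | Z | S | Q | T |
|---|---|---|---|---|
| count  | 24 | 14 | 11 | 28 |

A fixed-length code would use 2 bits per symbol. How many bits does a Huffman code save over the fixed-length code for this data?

Fixed-length: 2 bits × 77 symbols = 154 bits.
Huffman merges:
combine Q(11), S(14) → 25
combine Z(24), 25 → 49
combine T(28), 49 → 77
Huffman total = 25 + 49 + 77 = 151 bits.
Saving = 154 − 151 = 3 bits.

3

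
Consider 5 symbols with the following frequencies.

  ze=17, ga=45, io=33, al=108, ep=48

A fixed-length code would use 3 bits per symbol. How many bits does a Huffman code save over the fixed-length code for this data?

Fixed-length: 3 bits × 251 symbols = 753 bits.
Huffman merges:
combine ze(17), io(33) → 50
combine ga(45), ep(48) → 93
combine 50, 93 → 143
combine al(108), 143 → 251
Huffman total = 50 + 93 + 143 + 251 = 537 bits.
Saving = 753 − 537 = 216 bits.

216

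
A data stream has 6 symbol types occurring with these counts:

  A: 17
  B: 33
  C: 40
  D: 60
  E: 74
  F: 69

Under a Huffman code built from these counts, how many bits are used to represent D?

Huffman merges, smallest pair first:
A(17) + B(33) → 50
C(40) + 50 → 90
D(60) + F(69) → 129
E(74) + 90 → 164
129 + 164 → 293
D's leaf is at depth 2, giving a 2-bit codeword.

2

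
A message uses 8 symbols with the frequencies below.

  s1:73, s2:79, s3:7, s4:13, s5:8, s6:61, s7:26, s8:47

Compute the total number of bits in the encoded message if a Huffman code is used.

826

Merge the two smallest weights repeatedly:
merge s3(7) and s5(8): 15
merge s4(13) and 15: 28
merge s7(26) and 28: 54
merge s8(47) and 54: 101
merge s6(61) and s1(73): 134
merge s2(79) and 101: 180
merge 134 and 180: 314
The encoded length is the sum of every internal node's weight: 15 + 28 + 54 + 101 + 134 + 180 + 314 = 826 bits.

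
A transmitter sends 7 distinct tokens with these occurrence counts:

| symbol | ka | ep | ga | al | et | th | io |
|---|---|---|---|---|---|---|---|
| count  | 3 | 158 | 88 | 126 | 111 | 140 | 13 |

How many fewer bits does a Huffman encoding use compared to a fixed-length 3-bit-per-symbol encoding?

304

Fixed-length: 3 bits × 639 symbols = 1917 bits.
Huffman merges:
combine ka(3), io(13) → 16
combine 16, ga(88) → 104
combine 104, et(111) → 215
combine al(126), th(140) → 266
combine ep(158), 215 → 373
combine 266, 373 → 639
Huffman total = 16 + 104 + 215 + 266 + 373 + 639 = 1613 bits.
Saving = 1917 − 1613 = 304 bits.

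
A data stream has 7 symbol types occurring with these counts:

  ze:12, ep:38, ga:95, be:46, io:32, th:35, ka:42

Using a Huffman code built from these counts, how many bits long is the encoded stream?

Build the Huffman tree bottom-up:
combine ze(12), io(32) → 44
combine th(35), ep(38) → 73
combine ka(42), 44 → 86
combine be(46), 73 → 119
combine 86, ga(95) → 181
combine 119, 181 → 300
Total encoded bits = sum of merged weights = 44 + 73 + 86 + 119 + 181 + 300 = 803.

803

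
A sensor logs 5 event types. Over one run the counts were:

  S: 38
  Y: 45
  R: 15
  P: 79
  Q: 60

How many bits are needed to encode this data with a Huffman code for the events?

Greedily combine the two least-frequent nodes:
combine R(15), S(38) → 53
combine Y(45), 53 → 98
combine Q(60), P(79) → 139
combine 98, 139 → 237
The encoded length is the sum of every internal node's weight: 53 + 98 + 139 + 237 = 527 bits.

527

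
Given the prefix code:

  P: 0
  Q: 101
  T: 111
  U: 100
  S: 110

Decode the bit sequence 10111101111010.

QTPTQP

Read left to right; each codeword is recognised as soon as it completes (prefix code):
  101→Q | 111→T | 0→P | 111→T | 101→Q | 0→P
Decoded message: QTPTQP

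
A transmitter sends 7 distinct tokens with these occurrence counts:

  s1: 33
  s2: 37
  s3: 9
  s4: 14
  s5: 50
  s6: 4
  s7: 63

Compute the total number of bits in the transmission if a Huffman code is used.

520

Greedily combine the two least-frequent nodes:
merge s6(4) and s3(9): 13
merge 13 and s4(14): 27
merge 27 and s1(33): 60
merge s2(37) and s5(50): 87
merge 60 and s7(63): 123
merge 87 and 123: 210
Each symbol's bit-cost is frequency × depth; summing gives 520 bits (equivalently 13 + 27 + 60 + 87 + 123 + 210).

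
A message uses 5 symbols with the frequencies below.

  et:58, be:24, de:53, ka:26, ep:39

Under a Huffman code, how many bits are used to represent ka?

3

Repeatedly merge the two smallest:
combine be(24), ka(26) → 50
combine ep(39), 50 → 89
combine de(53), et(58) → 111
combine 89, 111 → 200
ka's leaf is at depth 3, giving a 3-bit codeword.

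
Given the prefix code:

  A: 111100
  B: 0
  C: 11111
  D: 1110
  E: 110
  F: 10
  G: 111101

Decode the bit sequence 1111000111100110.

Read left to right; each codeword is recognised as soon as it completes (prefix code):
  111100→A | 0→B | 111100→A | 110→E
Decoded message: ABAE

ABAE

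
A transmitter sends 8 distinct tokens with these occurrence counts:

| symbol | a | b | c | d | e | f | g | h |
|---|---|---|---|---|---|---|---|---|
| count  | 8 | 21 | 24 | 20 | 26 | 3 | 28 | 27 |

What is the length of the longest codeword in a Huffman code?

4

Merge the two lowest-weight nodes at each step:
combine f(3), a(8) → 11
combine 11, d(20) → 31
combine b(21), c(24) → 45
combine e(26), h(27) → 53
combine g(28), 31 → 59
combine 45, 53 → 98
combine 59, 98 → 157
Maximum depth reached is 4.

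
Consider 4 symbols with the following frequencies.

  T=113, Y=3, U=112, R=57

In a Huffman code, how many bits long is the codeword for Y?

3

Build the tree from the bottom:
combine Y(3), R(57) → 60
combine 60, U(112) → 172
combine T(113), 172 → 285
Y sits 3 levels below the root, so its codeword is 3 bits.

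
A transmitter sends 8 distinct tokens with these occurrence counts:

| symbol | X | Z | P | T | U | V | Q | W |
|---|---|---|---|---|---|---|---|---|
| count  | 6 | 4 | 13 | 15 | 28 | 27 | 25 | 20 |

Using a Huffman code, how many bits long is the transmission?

392

Merge the two smallest weights repeatedly:
combine Z(4), X(6) → 10
combine 10, P(13) → 23
combine T(15), W(20) → 35
combine 23, Q(25) → 48
combine V(27), U(28) → 55
combine 35, 48 → 83
combine 55, 83 → 138
The encoded length is the sum of every internal node's weight: 10 + 23 + 35 + 48 + 55 + 83 + 138 = 392 bits.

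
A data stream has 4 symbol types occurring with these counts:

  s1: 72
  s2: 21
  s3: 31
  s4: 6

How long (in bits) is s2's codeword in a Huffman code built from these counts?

Repeatedly merge the two smallest:
combine s4(6), s2(21) → 27
combine 27, s3(31) → 58
combine 58, s1(72) → 130
The subtree containing s2 is merged 3 times, so code length = 3.

3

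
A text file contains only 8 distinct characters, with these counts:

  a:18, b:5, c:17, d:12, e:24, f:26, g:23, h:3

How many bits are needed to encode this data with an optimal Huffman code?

Merge the two smallest weights repeatedly:
merge h(3) and b(5): 8
merge 8 and d(12): 20
merge c(17) and a(18): 35
merge 20 and g(23): 43
merge e(24) and f(26): 50
merge 35 and 43: 78
merge 50 and 78: 128
The encoded length is the sum of every internal node's weight: 8 + 20 + 35 + 43 + 50 + 78 + 128 = 362 bits.

362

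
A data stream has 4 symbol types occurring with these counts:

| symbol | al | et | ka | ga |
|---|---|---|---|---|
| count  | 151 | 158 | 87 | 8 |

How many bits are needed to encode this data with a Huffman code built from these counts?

Merge the two smallest weights repeatedly:
combine ga(8), ka(87) → 95
combine 95, al(151) → 246
combine et(158), 246 → 404
Total encoded bits = sum of merged weights = 95 + 246 + 404 = 745.

745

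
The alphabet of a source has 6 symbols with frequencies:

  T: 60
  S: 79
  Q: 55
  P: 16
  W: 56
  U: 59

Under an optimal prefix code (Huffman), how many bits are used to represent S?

Repeatedly merge the two smallest:
combine P(16), Q(55) → 71
combine W(56), U(59) → 115
combine T(60), 71 → 131
combine S(79), 115 → 194
combine 131, 194 → 325
S sits 2 levels below the root, so its codeword is 2 bits.

2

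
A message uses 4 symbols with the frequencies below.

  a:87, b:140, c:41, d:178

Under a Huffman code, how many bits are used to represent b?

2

Repeatedly merge the two smallest:
combine c(41), a(87) → 128
combine 128, b(140) → 268
combine d(178), 268 → 446
b sits 2 levels below the root, so its codeword is 2 bits.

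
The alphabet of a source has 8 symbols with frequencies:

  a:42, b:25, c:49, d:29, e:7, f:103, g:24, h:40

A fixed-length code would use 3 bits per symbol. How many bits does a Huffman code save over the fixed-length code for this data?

Fixed-length: 3 bits × 319 symbols = 957 bits.
Huffman merges:
merge e(7) and g(24): 31
merge b(25) and d(29): 54
merge 31 and h(40): 71
merge a(42) and c(49): 91
merge 54 and 71: 125
merge 91 and f(103): 194
merge 125 and 194: 319
Huffman total = 31 + 54 + 71 + 91 + 125 + 194 + 319 = 885 bits.
Saving = 957 − 885 = 72 bits.

72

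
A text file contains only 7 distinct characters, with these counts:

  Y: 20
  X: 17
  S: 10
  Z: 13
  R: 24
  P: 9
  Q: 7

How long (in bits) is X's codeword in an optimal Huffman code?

Build the tree from the bottom:
combine Q(7), P(9) → 16
combine S(10), Z(13) → 23
combine 16, X(17) → 33
combine Y(20), 23 → 43
combine R(24), 33 → 57
combine 43, 57 → 100
X's leaf is at depth 3, giving a 3-bit codeword.

3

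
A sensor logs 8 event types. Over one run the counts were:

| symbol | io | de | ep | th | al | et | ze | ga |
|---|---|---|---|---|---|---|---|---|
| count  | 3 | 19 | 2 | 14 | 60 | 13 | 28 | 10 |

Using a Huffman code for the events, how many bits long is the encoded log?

374

Greedily combine the two least-frequent nodes:
combine ep(2), io(3) → 5
combine 5, ga(10) → 15
combine et(13), th(14) → 27
combine 15, de(19) → 34
combine 27, ze(28) → 55
combine 34, 55 → 89
combine al(60), 89 → 149
The encoded length is the sum of every internal node's weight: 5 + 15 + 27 + 34 + 55 + 89 + 149 = 374 bits.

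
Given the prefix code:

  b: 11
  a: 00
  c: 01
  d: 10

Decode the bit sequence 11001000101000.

Read left to right; each codeword is recognised as soon as it completes (prefix code):
  11→b | 00→a | 10→d | 00→a | 10→d | 10→d | 00→a
Decoded message: badadda

badadda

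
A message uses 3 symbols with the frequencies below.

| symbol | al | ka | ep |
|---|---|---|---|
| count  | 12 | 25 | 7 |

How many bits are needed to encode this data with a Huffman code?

63

Merge the two smallest weights repeatedly:
ep(7) + al(12) → 19
19 + ka(25) → 44
Total encoded bits = sum of merged weights = 19 + 44 = 63.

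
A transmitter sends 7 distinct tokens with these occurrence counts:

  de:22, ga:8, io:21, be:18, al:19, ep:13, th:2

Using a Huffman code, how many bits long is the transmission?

276

Merge the two smallest weights repeatedly:
combine th(2), ga(8) → 10
combine 10, ep(13) → 23
combine be(18), al(19) → 37
combine io(21), de(22) → 43
combine 23, 37 → 60
combine 43, 60 → 103
Each symbol's bit-cost is frequency × depth; summing gives 276 bits (equivalently 10 + 23 + 37 + 43 + 60 + 103).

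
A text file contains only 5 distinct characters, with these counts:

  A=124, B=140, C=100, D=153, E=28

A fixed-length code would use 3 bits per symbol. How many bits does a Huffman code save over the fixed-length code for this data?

417

Fixed-length: 3 bits × 545 symbols = 1635 bits.
Huffman merges:
E(28) + C(100) → 128
A(124) + 128 → 252
B(140) + D(153) → 293
252 + 293 → 545
Huffman total = 128 + 252 + 293 + 545 = 1218 bits.
Saving = 1635 − 1218 = 417 bits.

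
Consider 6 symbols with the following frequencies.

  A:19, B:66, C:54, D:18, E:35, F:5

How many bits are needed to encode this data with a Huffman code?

Merge the two smallest weights repeatedly:
combine F(5), D(18) → 23
combine A(19), 23 → 42
combine E(35), 42 → 77
combine C(54), B(66) → 120
combine 77, 120 → 197
The encoded length is the sum of every internal node's weight: 23 + 42 + 77 + 120 + 197 = 459 bits.

459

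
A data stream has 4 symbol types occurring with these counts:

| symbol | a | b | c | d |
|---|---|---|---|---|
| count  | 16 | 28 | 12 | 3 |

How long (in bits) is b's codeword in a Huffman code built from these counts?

1

Build the tree from the bottom:
d(3) + c(12) → 15
15 + a(16) → 31
b(28) + 31 → 59
b sits one level below the root: a 1-bit codeword.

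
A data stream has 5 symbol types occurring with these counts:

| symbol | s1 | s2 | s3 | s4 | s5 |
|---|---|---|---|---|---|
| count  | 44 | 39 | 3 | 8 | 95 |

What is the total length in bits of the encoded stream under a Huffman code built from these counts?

344

Build the Huffman tree bottom-up:
s3(3) + s4(8) → 11
11 + s2(39) → 50
s1(44) + 50 → 94
94 + s5(95) → 189
Total encoded bits = sum of merged weights = 11 + 50 + 94 + 189 = 344.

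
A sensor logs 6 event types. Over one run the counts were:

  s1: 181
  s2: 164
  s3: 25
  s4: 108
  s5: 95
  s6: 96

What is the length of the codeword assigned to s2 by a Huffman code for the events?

Repeatedly merge the two smallest:
merge s3(25) and s5(95): 120
merge s6(96) and s4(108): 204
merge 120 and s2(164): 284
merge s1(181) and 204: 385
merge 284 and 385: 669
s2 sits 2 levels below the root, so its codeword is 2 bits.

2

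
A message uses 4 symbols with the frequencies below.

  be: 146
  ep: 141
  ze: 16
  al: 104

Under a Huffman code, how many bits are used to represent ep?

2

Huffman merges, smallest pair first:
merge ze(16) and al(104): 120
merge 120 and ep(141): 261
merge be(146) and 261: 407
ep's leaf is at depth 2, giving a 2-bit codeword.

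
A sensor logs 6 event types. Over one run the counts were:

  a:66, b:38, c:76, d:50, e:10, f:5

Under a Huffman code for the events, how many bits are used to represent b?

3

Huffman merges, smallest pair first:
combine f(5), e(10) → 15
combine 15, b(38) → 53
combine d(50), 53 → 103
combine a(66), c(76) → 142
combine 103, 142 → 245
The subtree containing b is merged 3 times, so code length = 3.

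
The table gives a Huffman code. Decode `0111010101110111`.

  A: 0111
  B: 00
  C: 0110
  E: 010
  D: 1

Read left to right; each codeword is recognised as soon as it completes (prefix code):
  0111→A | 010→E | 1→D | 0111→A | 0111→A
Decoded message: AEDAA

AEDAA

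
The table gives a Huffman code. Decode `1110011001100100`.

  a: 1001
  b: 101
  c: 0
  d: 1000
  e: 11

eaaacc

Read left to right; each codeword is recognised as soon as it completes (prefix code):
  11→e | 1001→a | 1001→a | 1001→a | 0→c | 0→c
Decoded message: eaaacc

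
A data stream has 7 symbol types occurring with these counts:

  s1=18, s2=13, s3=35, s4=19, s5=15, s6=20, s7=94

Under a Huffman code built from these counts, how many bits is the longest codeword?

4

Merge the two lowest-weight nodes at each step:
merge s2(13) and s5(15): 28
merge s1(18) and s4(19): 37
merge s6(20) and 28: 48
merge s3(35) and 37: 72
merge 48 and 72: 120
merge s7(94) and 120: 214
The first pair merged (s2, s5) ends up deepest, at depth 4.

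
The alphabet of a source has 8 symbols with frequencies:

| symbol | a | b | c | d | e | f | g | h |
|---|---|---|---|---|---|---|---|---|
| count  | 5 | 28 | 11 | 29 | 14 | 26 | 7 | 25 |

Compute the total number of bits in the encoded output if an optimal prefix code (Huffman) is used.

413

Build the Huffman tree bottom-up:
combine a(5), g(7) → 12
combine c(11), 12 → 23
combine e(14), 23 → 37
combine h(25), f(26) → 51
combine b(28), d(29) → 57
combine 37, 51 → 88
combine 57, 88 → 145
Each symbol's bit-cost is frequency × depth; summing gives 413 bits (equivalently 12 + 23 + 37 + 51 + 57 + 88 + 145).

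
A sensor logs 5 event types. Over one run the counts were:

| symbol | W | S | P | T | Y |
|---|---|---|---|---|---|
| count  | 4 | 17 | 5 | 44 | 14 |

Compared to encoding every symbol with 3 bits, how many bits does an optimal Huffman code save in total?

Fixed-length: 3 bits × 84 symbols = 252 bits.
Huffman merges:
merge W(4) and P(5): 9
merge 9 and Y(14): 23
merge S(17) and 23: 40
merge 40 and T(44): 84
Huffman total = 9 + 23 + 40 + 84 = 156 bits.
Saving = 252 − 156 = 96 bits.

96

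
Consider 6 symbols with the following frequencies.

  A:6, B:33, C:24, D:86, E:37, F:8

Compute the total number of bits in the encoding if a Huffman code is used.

424

Build the Huffman tree bottom-up:
merge A(6) and F(8): 14
merge 14 and C(24): 38
merge B(33) and E(37): 70
merge 38 and 70: 108
merge D(86) and 108: 194
Total encoded bits = sum of merged weights = 14 + 38 + 70 + 108 + 194 = 424.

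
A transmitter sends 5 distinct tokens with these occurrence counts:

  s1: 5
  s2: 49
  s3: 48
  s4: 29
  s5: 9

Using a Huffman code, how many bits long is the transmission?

Build the Huffman tree bottom-up:
merge s1(5) and s5(9): 14
merge 14 and s4(29): 43
merge 43 and s3(48): 91
merge s2(49) and 91: 140
Each symbol's bit-cost is frequency × depth; summing gives 288 bits (equivalently 14 + 43 + 91 + 140).

288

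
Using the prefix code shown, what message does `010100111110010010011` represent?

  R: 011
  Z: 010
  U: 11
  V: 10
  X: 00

Read left to right; each codeword is recognised as soon as it completes (prefix code):
  010→Z | 10→V | 011→R | 11→U | 10→V | 010→Z | 010→Z | 011→R
Decoded message: ZVRUVZZR

ZVRUVZZR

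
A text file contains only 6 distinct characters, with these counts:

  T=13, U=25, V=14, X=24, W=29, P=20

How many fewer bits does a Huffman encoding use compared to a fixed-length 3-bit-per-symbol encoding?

54

Fixed-length: 3 bits × 125 symbols = 375 bits.
Huffman merges:
merge T(13) and V(14): 27
merge P(20) and X(24): 44
merge U(25) and 27: 52
merge W(29) and 44: 73
merge 52 and 73: 125
Huffman total = 27 + 44 + 52 + 73 + 125 = 321 bits.
Saving = 375 − 321 = 54 bits.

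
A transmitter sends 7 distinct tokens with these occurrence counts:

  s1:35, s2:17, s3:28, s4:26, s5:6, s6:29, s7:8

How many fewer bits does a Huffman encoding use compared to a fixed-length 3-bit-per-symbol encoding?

50

Fixed-length: 3 bits × 149 symbols = 447 bits.
Huffman merges:
s5(6) + s7(8) → 14
14 + s2(17) → 31
s4(26) + s3(28) → 54
s6(29) + 31 → 60
s1(35) + 54 → 89
60 + 89 → 149
Huffman total = 14 + 31 + 54 + 60 + 89 + 149 = 397 bits.
Saving = 447 − 397 = 50 bits.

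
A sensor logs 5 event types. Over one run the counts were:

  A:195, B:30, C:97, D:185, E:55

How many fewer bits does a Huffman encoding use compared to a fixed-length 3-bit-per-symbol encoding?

490

Fixed-length: 3 bits × 562 symbols = 1686 bits.
Huffman merges:
merge B(30) and E(55): 85
merge 85 and C(97): 182
merge 182 and D(185): 367
merge A(195) and 367: 562
Huffman total = 85 + 182 + 367 + 562 = 1196 bits.
Saving = 1686 − 1196 = 490 bits.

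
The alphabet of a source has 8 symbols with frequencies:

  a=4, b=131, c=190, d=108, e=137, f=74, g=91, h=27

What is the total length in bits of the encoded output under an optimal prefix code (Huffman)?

2095

Greedily combine the two least-frequent nodes:
a(4) + h(27) → 31
31 + f(74) → 105
g(91) + 105 → 196
d(108) + b(131) → 239
e(137) + c(190) → 327
196 + 239 → 435
327 + 435 → 762
Each symbol's bit-cost is frequency × depth; summing gives 2095 bits (equivalently 31 + 105 + 196 + 239 + 327 + 435 + 762).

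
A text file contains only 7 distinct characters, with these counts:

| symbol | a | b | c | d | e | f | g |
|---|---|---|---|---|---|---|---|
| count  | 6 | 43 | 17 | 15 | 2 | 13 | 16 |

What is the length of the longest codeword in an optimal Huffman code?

5

Merge the two lowest-weight nodes at each step:
e(2) + a(6) → 8
8 + f(13) → 21
d(15) + g(16) → 31
c(17) + 21 → 38
31 + 38 → 69
b(43) + 69 → 112
The first pair merged (e, a) ends up deepest, at depth 5.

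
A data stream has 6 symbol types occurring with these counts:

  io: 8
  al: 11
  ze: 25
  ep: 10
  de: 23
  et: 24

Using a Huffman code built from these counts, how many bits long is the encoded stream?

249

Greedily combine the two least-frequent nodes:
combine io(8), ep(10) → 18
combine al(11), 18 → 29
combine de(23), et(24) → 47
combine ze(25), 29 → 54
combine 47, 54 → 101
The encoded length is the sum of every internal node's weight: 18 + 29 + 47 + 54 + 101 = 249 bits.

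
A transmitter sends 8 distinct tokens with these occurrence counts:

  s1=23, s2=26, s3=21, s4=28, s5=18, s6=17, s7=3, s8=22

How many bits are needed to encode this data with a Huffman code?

Greedily combine the two least-frequent nodes:
combine s7(3), s6(17) → 20
combine s5(18), 20 → 38
combine s3(21), s8(22) → 43
combine s1(23), s2(26) → 49
combine s4(28), 38 → 66
combine 43, 49 → 92
combine 66, 92 → 158
Each symbol's bit-cost is frequency × depth; summing gives 466 bits (equivalently 20 + 38 + 43 + 49 + 66 + 92 + 158).

466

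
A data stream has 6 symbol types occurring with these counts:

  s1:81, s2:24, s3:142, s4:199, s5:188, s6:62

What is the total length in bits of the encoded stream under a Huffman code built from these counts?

Build the Huffman tree bottom-up:
combine s2(24), s6(62) → 86
combine s1(81), 86 → 167
combine s3(142), 167 → 309
combine s5(188), s4(199) → 387
combine 309, 387 → 696
Total encoded bits = sum of merged weights = 86 + 167 + 309 + 387 + 696 = 1645.

1645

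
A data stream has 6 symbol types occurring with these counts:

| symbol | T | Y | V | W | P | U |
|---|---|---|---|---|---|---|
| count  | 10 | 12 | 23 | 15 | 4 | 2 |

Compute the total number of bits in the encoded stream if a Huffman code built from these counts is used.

154

Build the Huffman tree bottom-up:
merge U(2) and P(4): 6
merge 6 and T(10): 16
merge Y(12) and W(15): 27
merge 16 and V(23): 39
merge 27 and 39: 66
The encoded length is the sum of every internal node's weight: 6 + 16 + 27 + 39 + 66 = 154 bits.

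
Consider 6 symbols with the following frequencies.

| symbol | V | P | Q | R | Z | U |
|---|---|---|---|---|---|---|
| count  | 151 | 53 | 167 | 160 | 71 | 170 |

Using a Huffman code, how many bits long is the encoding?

1943

Greedily combine the two least-frequent nodes:
P(53) + Z(71) → 124
124 + V(151) → 275
R(160) + Q(167) → 327
U(170) + 275 → 445
327 + 445 → 772
The encoded length is the sum of every internal node's weight: 124 + 275 + 327 + 445 + 772 = 1943 bits.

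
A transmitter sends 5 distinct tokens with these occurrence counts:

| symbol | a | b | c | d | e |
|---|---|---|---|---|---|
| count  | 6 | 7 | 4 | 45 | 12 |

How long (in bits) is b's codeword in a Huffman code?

Build the tree from the bottom:
combine c(4), a(6) → 10
combine b(7), 10 → 17
combine e(12), 17 → 29
combine 29, d(45) → 74
The subtree containing b is merged 3 times, so code length = 3.

3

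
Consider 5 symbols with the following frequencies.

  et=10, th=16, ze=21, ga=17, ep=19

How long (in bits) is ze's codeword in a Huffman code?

2

Build the tree from the bottom:
merge et(10) and th(16): 26
merge ga(17) and ep(19): 36
merge ze(21) and 26: 47
merge 36 and 47: 83
The subtree containing ze is merged 2 times, so code length = 2.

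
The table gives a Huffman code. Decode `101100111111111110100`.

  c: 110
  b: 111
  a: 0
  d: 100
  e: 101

Read left to right; each codeword is recognised as soon as it completes (prefix code):
  101→e | 100→d | 111→b | 111→b | 111→b | 110→c | 100→d
Decoded message: edbbbcd

edbbbcd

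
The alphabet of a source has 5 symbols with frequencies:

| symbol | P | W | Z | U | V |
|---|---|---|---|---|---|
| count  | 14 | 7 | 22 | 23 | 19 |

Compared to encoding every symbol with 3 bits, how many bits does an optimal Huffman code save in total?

64

Fixed-length: 3 bits × 85 symbols = 255 bits.
Huffman merges:
merge W(7) and P(14): 21
merge V(19) and 21: 40
merge Z(22) and U(23): 45
merge 40 and 45: 85
Huffman total = 21 + 40 + 45 + 85 = 191 bits.
Saving = 255 − 191 = 64 bits.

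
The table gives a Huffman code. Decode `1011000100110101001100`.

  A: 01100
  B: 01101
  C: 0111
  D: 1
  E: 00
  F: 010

Read left to right; each codeword is recognised as soon as it completes (prefix code):
  1→D | 01100→A | 010→F | 01101→B | 010→F | 01100→A
Decoded message: DAFBFA

DAFBFA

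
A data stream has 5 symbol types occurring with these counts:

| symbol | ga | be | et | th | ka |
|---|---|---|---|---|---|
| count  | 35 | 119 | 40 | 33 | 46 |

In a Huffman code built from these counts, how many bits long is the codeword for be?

Repeatedly merge the two smallest:
merge th(33) and ga(35): 68
merge et(40) and ka(46): 86
merge 68 and 86: 154
merge be(119) and 154: 273
be is a child of the root — depth 1, so its codeword is a single bit.

1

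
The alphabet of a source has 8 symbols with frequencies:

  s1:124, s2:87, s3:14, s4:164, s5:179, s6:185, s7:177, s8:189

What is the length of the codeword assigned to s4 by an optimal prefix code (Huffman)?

3

Repeatedly merge the two smallest:
combine s3(14), s2(87) → 101
combine 101, s1(124) → 225
combine s4(164), s7(177) → 341
combine s5(179), s6(185) → 364
combine s8(189), 225 → 414
combine 341, 364 → 705
combine 414, 705 → 1119
s4's leaf is at depth 3, giving a 3-bit codeword.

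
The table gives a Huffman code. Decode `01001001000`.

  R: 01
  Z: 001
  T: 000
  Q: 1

RZZT

Read left to right; each codeword is recognised as soon as it completes (prefix code):
  01→R | 001→Z | 001→Z | 000→T
Decoded message: RZZT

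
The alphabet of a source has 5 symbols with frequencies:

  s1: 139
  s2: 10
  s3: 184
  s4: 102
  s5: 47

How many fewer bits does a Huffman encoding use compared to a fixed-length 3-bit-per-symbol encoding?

Fixed-length: 3 bits × 482 symbols = 1446 bits.
Huffman merges:
merge s2(10) and s5(47): 57
merge 57 and s4(102): 159
merge s1(139) and 159: 298
merge s3(184) and 298: 482
Huffman total = 57 + 159 + 298 + 482 = 996 bits.
Saving = 1446 − 996 = 450 bits.

450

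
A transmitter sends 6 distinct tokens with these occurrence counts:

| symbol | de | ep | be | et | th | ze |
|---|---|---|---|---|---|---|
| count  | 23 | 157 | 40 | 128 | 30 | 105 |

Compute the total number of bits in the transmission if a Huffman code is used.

Build the Huffman tree bottom-up:
merge de(23) and th(30): 53
merge be(40) and 53: 93
merge 93 and ze(105): 198
merge et(128) and ep(157): 285
merge 198 and 285: 483
Each symbol's bit-cost is frequency × depth; summing gives 1112 bits (equivalently 53 + 93 + 198 + 285 + 483).

1112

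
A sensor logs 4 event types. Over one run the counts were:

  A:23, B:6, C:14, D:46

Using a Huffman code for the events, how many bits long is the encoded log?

152

Build the Huffman tree bottom-up:
combine B(6), C(14) → 20
combine 20, A(23) → 43
combine 43, D(46) → 89
Each symbol's bit-cost is frequency × depth; summing gives 152 bits (equivalently 20 + 43 + 89).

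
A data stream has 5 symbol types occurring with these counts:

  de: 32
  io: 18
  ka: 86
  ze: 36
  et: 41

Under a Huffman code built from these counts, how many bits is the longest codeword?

Merge the two lowest-weight nodes at each step:
io(18) + de(32) → 50
ze(36) + et(41) → 77
50 + 77 → 127
ka(86) + 127 → 213
The first pair merged (io, de) ends up deepest, at depth 3.

3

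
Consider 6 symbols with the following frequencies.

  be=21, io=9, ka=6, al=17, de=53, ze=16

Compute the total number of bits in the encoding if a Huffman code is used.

275

Greedily combine the two least-frequent nodes:
ka(6) + io(9) → 15
15 + ze(16) → 31
al(17) + be(21) → 38
31 + 38 → 69
de(53) + 69 → 122
Total encoded bits = sum of merged weights = 15 + 31 + 38 + 69 + 122 = 275.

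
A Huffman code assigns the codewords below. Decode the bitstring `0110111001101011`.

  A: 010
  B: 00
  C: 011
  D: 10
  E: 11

CCDCAE

Read left to right; each codeword is recognised as soon as it completes (prefix code):
  011→C | 011→C | 10→D | 011→C | 010→A | 11→E
Decoded message: CCDCAE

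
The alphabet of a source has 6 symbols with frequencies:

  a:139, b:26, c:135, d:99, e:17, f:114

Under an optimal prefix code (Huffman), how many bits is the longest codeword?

4

Merge the two lowest-weight nodes at each step:
merge e(17) and b(26): 43
merge 43 and d(99): 142
merge f(114) and c(135): 249
merge a(139) and 142: 281
merge 249 and 281: 530
The rarest symbols sit at the bottom; the longest codeword is 4 bits.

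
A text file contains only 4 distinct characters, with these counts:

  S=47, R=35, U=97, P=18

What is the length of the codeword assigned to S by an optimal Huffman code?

2

Build the tree from the bottom:
combine P(18), R(35) → 53
combine S(47), 53 → 100
combine U(97), 100 → 197
S's leaf is at depth 2, giving a 2-bit codeword.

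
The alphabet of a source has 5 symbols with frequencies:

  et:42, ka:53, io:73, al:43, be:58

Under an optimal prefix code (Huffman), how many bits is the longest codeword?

Merge the two lowest-weight nodes at each step:
combine et(42), al(43) → 85
combine ka(53), be(58) → 111
combine io(73), 85 → 158
combine 111, 158 → 269
Maximum depth reached is 3.

3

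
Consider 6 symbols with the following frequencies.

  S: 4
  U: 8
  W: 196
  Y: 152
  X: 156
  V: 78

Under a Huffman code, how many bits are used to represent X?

2

Build the tree from the bottom:
merge S(4) and U(8): 12
merge 12 and V(78): 90
merge 90 and Y(152): 242
merge X(156) and W(196): 352
merge 242 and 352: 594
The subtree containing X is merged 2 times, so code length = 2.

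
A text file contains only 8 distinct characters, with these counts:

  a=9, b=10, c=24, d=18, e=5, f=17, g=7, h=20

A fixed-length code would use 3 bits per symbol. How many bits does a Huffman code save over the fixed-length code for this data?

Fixed-length: 3 bits × 110 symbols = 330 bits.
Huffman merges:
merge e(5) and g(7): 12
merge a(9) and b(10): 19
merge 12 and f(17): 29
merge d(18) and 19: 37
merge h(20) and c(24): 44
merge 29 and 37: 66
merge 44 and 66: 110
Huffman total = 12 + 19 + 29 + 37 + 44 + 66 + 110 = 317 bits.
Saving = 330 − 317 = 13 bits.

13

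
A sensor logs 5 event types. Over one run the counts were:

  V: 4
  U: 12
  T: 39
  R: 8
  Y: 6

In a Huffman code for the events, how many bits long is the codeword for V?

Build the tree from the bottom:
V(4) + Y(6) → 10
R(8) + 10 → 18
U(12) + 18 → 30
30 + T(39) → 69
V's leaf is at depth 4, giving a 4-bit codeword.

4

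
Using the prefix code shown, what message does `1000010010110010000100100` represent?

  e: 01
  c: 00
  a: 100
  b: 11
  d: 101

Read left to right; each codeword is recognised as soon as it completes (prefix code):
  100→a | 00→c | 100→a | 101→d | 100→a | 100→a | 00→c | 100→a | 100→a
Decoded message: acadaacaa

acadaacaa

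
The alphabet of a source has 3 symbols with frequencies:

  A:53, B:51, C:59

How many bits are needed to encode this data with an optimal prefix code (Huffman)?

Build the Huffman tree bottom-up:
merge B(51) and A(53): 104
merge C(59) and 104: 163
Total encoded bits = sum of merged weights = 104 + 163 = 267.

267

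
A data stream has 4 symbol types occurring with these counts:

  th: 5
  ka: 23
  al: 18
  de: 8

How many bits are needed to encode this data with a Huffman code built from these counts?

98

Merge the two smallest weights repeatedly:
combine th(5), de(8) → 13
combine 13, al(18) → 31
combine ka(23), 31 → 54
Each symbol's bit-cost is frequency × depth; summing gives 98 bits (equivalently 13 + 31 + 54).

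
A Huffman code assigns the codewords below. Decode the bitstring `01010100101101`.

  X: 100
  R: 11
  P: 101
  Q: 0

Read left to right; each codeword is recognised as soon as it completes (prefix code):
  0→Q | 101→P | 0→Q | 100→X | 101→P | 101→P
Decoded message: QPQXPP

QPQXPP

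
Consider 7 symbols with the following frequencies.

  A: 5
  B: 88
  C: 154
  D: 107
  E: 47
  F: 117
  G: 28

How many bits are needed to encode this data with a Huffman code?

Greedily combine the two least-frequent nodes:
merge A(5) and G(28): 33
merge 33 and E(47): 80
merge 80 and B(88): 168
merge D(107) and F(117): 224
merge C(154) and 168: 322
merge 224 and 322: 546
The encoded length is the sum of every internal node's weight: 33 + 80 + 168 + 224 + 322 + 546 = 1373 bits.

1373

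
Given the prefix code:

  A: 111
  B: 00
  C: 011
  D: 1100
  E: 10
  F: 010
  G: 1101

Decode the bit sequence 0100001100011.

Read left to right; each codeword is recognised as soon as it completes (prefix code):
  010→F | 00→B | 011→C | 00→B | 011→C
Decoded message: FBCBC

FBCBC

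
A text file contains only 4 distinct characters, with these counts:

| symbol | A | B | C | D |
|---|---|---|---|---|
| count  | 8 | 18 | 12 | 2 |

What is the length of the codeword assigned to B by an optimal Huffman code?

Huffman merges, smallest pair first:
D(2) + A(8) → 10
10 + C(12) → 22
B(18) + 22 → 40
B is a child of the root — depth 1, so its codeword is a single bit.

1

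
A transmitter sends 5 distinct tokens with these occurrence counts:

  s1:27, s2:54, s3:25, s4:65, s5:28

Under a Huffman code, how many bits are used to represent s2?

2

Huffman merges, smallest pair first:
merge s3(25) and s1(27): 52
merge s5(28) and 52: 80
merge s2(54) and s4(65): 119
merge 80 and 119: 199
s2's leaf is at depth 2, giving a 2-bit codeword.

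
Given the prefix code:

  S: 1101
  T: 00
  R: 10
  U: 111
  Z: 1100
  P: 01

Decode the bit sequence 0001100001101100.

TPRTPRZ

Read left to right; each codeword is recognised as soon as it completes (prefix code):
  00→T | 01→P | 10→R | 00→T | 01→P | 10→R | 1100→Z
Decoded message: TPRTPRZ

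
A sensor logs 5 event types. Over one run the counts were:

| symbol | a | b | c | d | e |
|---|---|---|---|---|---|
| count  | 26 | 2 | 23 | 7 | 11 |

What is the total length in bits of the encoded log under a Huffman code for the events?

141

Greedily combine the two least-frequent nodes:
combine b(2), d(7) → 9
combine 9, e(11) → 20
combine 20, c(23) → 43
combine a(26), 43 → 69
Total encoded bits = sum of merged weights = 9 + 20 + 43 + 69 = 141.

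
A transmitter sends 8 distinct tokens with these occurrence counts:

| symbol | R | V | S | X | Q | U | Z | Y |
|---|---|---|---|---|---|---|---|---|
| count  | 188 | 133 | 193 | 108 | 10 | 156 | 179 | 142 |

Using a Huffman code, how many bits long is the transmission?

3252

Merge the two smallest weights repeatedly:
Q(10) + X(108) → 118
118 + V(133) → 251
Y(142) + U(156) → 298
Z(179) + R(188) → 367
S(193) + 251 → 444
298 + 367 → 665
444 + 665 → 1109
The encoded length is the sum of every internal node's weight: 118 + 251 + 298 + 367 + 444 + 665 + 1109 = 3252 bits.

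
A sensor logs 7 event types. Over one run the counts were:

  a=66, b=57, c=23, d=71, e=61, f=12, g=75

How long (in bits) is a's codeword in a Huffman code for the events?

Huffman merges, smallest pair first:
merge f(12) and c(23): 35
merge 35 and b(57): 92
merge e(61) and a(66): 127
merge d(71) and g(75): 146
merge 92 and 127: 219
merge 146 and 219: 365
a sits 3 levels below the root, so its codeword is 3 bits.

3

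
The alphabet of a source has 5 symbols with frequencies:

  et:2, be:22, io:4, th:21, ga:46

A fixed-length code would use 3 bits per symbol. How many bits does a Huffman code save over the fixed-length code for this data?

108

Fixed-length: 3 bits × 95 symbols = 285 bits.
Huffman merges:
et(2) + io(4) → 6
6 + th(21) → 27
be(22) + 27 → 49
ga(46) + 49 → 95
Huffman total = 6 + 27 + 49 + 95 = 177 bits.
Saving = 285 − 177 = 108 bits.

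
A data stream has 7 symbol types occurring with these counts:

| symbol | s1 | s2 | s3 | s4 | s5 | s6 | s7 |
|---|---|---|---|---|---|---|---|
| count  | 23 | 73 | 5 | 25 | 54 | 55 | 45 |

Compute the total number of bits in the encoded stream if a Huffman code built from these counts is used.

739

Merge the two smallest weights repeatedly:
merge s3(5) and s1(23): 28
merge s4(25) and 28: 53
merge s7(45) and 53: 98
merge s5(54) and s6(55): 109
merge s2(73) and 98: 171
merge 109 and 171: 280
Total encoded bits = sum of merged weights = 28 + 53 + 98 + 109 + 171 + 280 = 739.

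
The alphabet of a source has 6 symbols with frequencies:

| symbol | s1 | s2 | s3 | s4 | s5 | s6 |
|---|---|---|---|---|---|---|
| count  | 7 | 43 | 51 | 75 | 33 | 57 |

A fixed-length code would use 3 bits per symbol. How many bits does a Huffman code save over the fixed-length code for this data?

143

Fixed-length: 3 bits × 266 symbols = 798 bits.
Huffman merges:
combine s1(7), s5(33) → 40
combine 40, s2(43) → 83
combine s3(51), s6(57) → 108
combine s4(75), 83 → 158
combine 108, 158 → 266
Huffman total = 40 + 83 + 108 + 158 + 266 = 655 bits.
Saving = 798 − 655 = 143 bits.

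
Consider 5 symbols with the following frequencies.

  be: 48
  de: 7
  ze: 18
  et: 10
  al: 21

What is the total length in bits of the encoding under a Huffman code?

Build the Huffman tree bottom-up:
combine de(7), et(10) → 17
combine 17, ze(18) → 35
combine al(21), 35 → 56
combine be(48), 56 → 104
Each symbol's bit-cost is frequency × depth; summing gives 212 bits (equivalently 17 + 35 + 56 + 104).

212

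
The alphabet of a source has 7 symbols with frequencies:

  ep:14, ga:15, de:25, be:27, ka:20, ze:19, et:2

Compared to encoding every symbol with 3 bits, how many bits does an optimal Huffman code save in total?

36

Fixed-length: 3 bits × 122 symbols = 366 bits.
Huffman merges:
combine et(2), ep(14) → 16
combine ga(15), 16 → 31
combine ze(19), ka(20) → 39
combine de(25), be(27) → 52
combine 31, 39 → 70
combine 52, 70 → 122
Huffman total = 16 + 31 + 39 + 52 + 70 + 122 = 330 bits.
Saving = 366 − 330 = 36 bits.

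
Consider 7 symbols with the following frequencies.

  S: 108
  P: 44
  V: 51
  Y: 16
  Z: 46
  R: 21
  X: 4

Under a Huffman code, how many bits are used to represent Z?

Huffman merges, smallest pair first:
X(4) + Y(16) → 20
20 + R(21) → 41
41 + P(44) → 85
Z(46) + V(51) → 97
85 + 97 → 182
S(108) + 182 → 290
Z sits 3 levels below the root, so its codeword is 3 bits.

3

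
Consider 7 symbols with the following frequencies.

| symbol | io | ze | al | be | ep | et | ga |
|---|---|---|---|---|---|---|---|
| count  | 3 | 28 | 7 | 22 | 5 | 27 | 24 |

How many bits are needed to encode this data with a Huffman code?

292

Greedily combine the two least-frequent nodes:
combine io(3), ep(5) → 8
combine al(7), 8 → 15
combine 15, be(22) → 37
combine ga(24), et(27) → 51
combine ze(28), 37 → 65
combine 51, 65 → 116
Total encoded bits = sum of merged weights = 8 + 15 + 37 + 51 + 65 + 116 = 292.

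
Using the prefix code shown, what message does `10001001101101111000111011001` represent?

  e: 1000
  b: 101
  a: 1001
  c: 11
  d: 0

Read left to right; each codeword is recognised as soon as it completes (prefix code):
  1000→e | 1001→a | 101→b | 101→b | 11→c | 1000→e | 11→c | 101→b | 1001→a
Decoded message: eabbcecba

eabbcecba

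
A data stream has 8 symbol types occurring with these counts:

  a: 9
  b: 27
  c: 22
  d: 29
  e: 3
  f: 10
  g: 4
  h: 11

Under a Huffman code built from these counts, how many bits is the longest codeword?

5

Merge the two lowest-weight nodes at each step:
merge e(3) and g(4): 7
merge 7 and a(9): 16
merge f(10) and h(11): 21
merge 16 and 21: 37
merge c(22) and b(27): 49
merge d(29) and 37: 66
merge 49 and 66: 115
Maximum depth reached is 5.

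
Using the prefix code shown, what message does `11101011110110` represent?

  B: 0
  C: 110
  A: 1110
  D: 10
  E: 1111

ADEBC

Read left to right; each codeword is recognised as soon as it completes (prefix code):
  1110→A | 10→D | 1111→E | 0→B | 110→C
Decoded message: ADEBC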